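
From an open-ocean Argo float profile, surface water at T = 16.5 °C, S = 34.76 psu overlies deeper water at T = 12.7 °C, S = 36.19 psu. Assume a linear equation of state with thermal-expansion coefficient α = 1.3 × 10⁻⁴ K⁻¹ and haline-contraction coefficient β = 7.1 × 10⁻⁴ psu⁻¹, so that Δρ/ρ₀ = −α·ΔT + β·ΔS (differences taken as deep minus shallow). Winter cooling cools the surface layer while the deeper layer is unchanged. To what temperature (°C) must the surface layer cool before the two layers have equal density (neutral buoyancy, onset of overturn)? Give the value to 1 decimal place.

4.9 °C

Neutral buoyancy requires Δρ = 0, i.e. −α(T_deep − T_surf′) + β(S_deep − S_surf) = 0.
T_surf′ = T_deep − (β/α)·ΔS = 12.7 − (7.1 × 10⁻⁴/1.3 × 10⁻⁴)·(+1.43) = 4.890 °C.
Cooling required: 16.5 − (4.890) = 11.610 °C.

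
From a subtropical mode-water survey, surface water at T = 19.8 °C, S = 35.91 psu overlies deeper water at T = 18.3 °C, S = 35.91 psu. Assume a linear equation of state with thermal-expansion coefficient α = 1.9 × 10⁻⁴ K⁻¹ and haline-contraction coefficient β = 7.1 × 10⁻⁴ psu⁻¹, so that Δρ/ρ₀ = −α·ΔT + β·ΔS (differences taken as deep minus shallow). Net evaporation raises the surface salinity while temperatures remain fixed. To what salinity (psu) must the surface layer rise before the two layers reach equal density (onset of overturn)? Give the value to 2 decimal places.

Neutral buoyancy requires −α(T_deep − T_surf) + β(S_deep − S_surf′) = 0.
S_surf′ = S_deep − (α/β)·ΔT = 35.91 − (1.9 × 10⁻⁴/7.1 × 10⁻⁴)·(-1.5) = 36.3114 psu.
Increase required: 36.3114 − 35.91 = 0.4014 psu.

36.31 psu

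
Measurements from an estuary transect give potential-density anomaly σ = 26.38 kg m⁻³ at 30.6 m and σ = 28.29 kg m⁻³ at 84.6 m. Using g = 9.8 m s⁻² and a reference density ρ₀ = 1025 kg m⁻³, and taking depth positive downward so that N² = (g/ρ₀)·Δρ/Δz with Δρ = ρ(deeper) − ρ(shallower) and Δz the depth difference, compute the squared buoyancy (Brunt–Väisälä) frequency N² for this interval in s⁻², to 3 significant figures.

3.38 × 10⁻⁴ s⁻²

Δρ = 1028.29 − 1026.38 = 1.91 kg m⁻³ over Δz = 84.6 − 30.6 = 54 m.
N² = (9.8/1025) × (1.91/54) = 3.3818 × 10⁻⁴ s⁻² ≈ 3.38 × 10⁻⁴ s⁻².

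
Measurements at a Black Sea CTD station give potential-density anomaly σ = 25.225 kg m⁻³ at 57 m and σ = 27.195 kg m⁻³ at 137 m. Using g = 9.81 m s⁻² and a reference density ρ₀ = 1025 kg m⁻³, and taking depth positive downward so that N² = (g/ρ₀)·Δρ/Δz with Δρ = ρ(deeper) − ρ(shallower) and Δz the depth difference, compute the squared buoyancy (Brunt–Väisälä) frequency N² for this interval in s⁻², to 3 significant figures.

Δρ = 1027.195 − 1025.225 = 1.970 kg m⁻³ over Δz = 137 − 57 = 80 m.
N² = (9.81/1025) × (1.970/80) = 2.3568 × 10⁻⁴ s⁻² ≈ 2.36 × 10⁻⁴ s⁻².
A positive N² confirms static stability across the interval.

2.36 × 10⁻⁴ s⁻²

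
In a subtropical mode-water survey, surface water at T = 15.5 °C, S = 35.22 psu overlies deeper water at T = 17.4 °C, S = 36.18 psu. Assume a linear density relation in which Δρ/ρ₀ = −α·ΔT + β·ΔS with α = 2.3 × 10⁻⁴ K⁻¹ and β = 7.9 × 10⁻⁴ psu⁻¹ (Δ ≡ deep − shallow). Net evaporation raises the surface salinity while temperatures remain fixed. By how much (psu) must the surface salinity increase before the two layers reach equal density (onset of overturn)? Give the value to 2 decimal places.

Neutral buoyancy requires −α(T_deep − T_surf) + β(S_deep − S_surf′) = 0.
S_surf′ = S_deep − (α/β)·ΔT = 36.18 − (2.3 × 10⁻⁴/7.9 × 10⁻⁴)·(+1.9) = 35.6268 psu.
Increase required: 35.6268 − 35.22 = 0.4068 psu.

0.41 psu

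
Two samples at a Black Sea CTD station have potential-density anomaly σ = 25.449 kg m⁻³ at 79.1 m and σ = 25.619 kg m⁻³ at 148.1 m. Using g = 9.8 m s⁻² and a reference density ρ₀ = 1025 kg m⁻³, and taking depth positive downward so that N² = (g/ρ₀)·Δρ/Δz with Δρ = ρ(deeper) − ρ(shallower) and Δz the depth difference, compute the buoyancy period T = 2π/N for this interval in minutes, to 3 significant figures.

Δρ = 1025.619 − 1025.449 = 0.170 kg m⁻³ over Δz = 148.1 − 79.1 = 69 m.
N² = (9.8/1025) × (0.170/69) = 2.3556 × 10⁻⁵ s⁻².
N = √(2.3556 × 10⁻⁵) = 4.8535 × 10⁻³ rad s⁻¹, so T = 2π/N = 1.2946 × 10³ s = 21.577 min ≈ 21.6 min.

21.6 min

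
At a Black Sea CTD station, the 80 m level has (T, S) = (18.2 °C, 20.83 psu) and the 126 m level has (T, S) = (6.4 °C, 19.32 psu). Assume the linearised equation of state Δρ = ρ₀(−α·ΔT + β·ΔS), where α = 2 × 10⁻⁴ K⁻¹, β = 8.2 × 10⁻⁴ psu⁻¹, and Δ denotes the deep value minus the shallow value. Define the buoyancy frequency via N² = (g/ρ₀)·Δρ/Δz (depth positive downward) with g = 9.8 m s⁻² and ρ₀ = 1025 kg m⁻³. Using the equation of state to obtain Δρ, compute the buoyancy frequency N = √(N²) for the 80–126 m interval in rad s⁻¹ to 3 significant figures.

ΔT = -11.8 K, ΔS = -1.51 psu (deep − shallow).
Δρ/ρ₀ = −αΔT + βΔS = 2.36 × 10⁻³ − 1.2382 × 10⁻³ = 1.1218 × 10⁻³, so Δρ ≈ 1.150 kg m⁻³.
N² = (g/ρ₀)·Δρ/Δz = g·(Δρ/ρ₀)/Δz = 9.8 × 1.1218 × 10⁻³ / 46 = 2.3899 × 10⁻⁴ s⁻².
N = √(2.3899 × 10⁻⁴) = 0.015459 rad s⁻¹ ≈ 0.0155 rad s⁻¹.

0.0155 rad s⁻¹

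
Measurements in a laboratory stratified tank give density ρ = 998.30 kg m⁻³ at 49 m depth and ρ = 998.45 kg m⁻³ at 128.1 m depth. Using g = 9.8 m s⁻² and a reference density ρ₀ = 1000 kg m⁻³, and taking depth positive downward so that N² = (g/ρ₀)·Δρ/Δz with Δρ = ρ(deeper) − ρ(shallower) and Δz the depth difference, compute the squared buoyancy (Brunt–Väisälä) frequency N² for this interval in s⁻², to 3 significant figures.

Δρ = 998.45 − 998.30 = 0.15 kg m⁻³ over Δz = 128.1 − 49 = 79.1 m.
N² = (9.8/1000) × (0.15/79.1) = 1.8584 × 10⁻⁵ s⁻² ≈ 1.86 × 10⁻⁵ s⁻².

1.86 × 10⁻⁵ s⁻²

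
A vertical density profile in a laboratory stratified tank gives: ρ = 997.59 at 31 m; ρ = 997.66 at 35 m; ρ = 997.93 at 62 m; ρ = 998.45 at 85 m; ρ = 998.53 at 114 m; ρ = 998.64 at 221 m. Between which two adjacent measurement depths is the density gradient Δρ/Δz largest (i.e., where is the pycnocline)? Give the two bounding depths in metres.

Compute the density gradient over each adjacent pair:
  31–35 m: Δρ/Δz = 0.07/4 = 0.018 kg m⁻⁴
  35–62 m: Δρ/Δz = 0.27/27 = 0.010 kg m⁻⁴
  62–85 m: Δρ/Δz = 0.52/23 = 0.023 kg m⁻⁴
  85–114 m: Δρ/Δz = 0.08/29 = 2.8 × 10⁻³ kg m⁻⁴
  114–221 m: Δρ/Δz = 0.11/107 = 1.0 × 10⁻³ kg m⁻⁴
The largest gradient is in the 62–85 m interval — the pycnocline.

62–85 m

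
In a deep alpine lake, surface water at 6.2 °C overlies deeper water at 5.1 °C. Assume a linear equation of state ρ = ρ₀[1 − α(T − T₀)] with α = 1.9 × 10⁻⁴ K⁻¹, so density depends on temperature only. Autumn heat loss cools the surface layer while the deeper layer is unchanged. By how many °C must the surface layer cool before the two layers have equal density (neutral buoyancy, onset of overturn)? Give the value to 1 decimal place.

With temperature the only control, equal density requires T_surf′ = T_deep.
T_surf′ = 5.1 °C.
Cooling required: 6.2 − 5.1 = 1.1 °C.

1.1 °C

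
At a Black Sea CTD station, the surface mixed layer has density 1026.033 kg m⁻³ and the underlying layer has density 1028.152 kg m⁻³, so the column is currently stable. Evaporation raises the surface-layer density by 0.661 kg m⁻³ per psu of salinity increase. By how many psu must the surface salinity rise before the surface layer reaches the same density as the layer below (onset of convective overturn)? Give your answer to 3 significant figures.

Density deficit of the surface layer: 1028.152 − 1026.033 = 2.119 kg m⁻³.
Required change = 2.119 / 0.661 = 3.21 psu.

3.21 psu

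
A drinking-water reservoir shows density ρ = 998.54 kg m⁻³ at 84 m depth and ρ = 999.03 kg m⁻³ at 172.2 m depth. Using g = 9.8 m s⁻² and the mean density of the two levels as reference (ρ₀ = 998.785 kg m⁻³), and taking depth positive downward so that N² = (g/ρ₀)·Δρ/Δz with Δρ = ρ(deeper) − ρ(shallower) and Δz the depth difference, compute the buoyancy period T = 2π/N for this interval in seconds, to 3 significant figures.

851 s

Δρ = 999.03 − 998.54 = 0.49 kg m⁻³ over Δz = 172.2 − 84 = 88.2 m.
N² = (9.8/998.785) × (0.49/88.2) = 5.4511 × 10⁻⁵ s⁻².
N = √(5.4511 × 10⁻⁵) = 7.3832 × 10⁻³ rad s⁻¹, so T = 2π/N = 851.01 s ≈ 851 s.
N² > 0, so the interval is statically stable.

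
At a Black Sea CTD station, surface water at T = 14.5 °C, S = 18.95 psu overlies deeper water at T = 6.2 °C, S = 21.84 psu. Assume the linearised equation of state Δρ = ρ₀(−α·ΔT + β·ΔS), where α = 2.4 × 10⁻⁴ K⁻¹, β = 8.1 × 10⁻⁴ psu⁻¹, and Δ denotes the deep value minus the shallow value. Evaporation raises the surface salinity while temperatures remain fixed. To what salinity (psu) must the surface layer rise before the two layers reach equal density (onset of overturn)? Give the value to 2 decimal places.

Neutral buoyancy requires −α(T_deep − T_surf) + β(S_deep − S_surf′) = 0.
S_surf′ = S_deep − (α/β)·ΔT = 21.84 − (2.4 × 10⁻⁴/8.1 × 10⁻⁴)·(-8.3) = 24.2993 psu.
Increase required: 24.2993 − 18.95 = 5.3493 psu.

24.30 psu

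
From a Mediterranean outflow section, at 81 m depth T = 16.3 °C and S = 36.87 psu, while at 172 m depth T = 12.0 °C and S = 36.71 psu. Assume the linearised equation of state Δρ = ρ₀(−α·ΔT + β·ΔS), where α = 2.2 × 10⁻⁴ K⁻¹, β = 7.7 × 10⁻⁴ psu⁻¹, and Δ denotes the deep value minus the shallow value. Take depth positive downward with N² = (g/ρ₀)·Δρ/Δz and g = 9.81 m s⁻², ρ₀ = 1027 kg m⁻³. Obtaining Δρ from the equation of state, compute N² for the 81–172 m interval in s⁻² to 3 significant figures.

8.87 × 10⁻⁵ s⁻²

ΔT = -4.3 K, ΔS = -0.16 psu (deep − shallow).
Δρ/ρ₀ = −αΔT + βΔS = 9.46 × 10⁻⁴ − 1.232 × 10⁻⁴ = 8.228 × 10⁻⁴, so Δρ ≈ 0.8450 kg m⁻³.
N² = (g/ρ₀)·Δρ/Δz = g·(Δρ/ρ₀)/Δz = 9.81 × 8.228 × 10⁻⁴ / 91 = 8.8700 × 10⁻⁵ s⁻² ≈ 8.87 × 10⁻⁵ s⁻².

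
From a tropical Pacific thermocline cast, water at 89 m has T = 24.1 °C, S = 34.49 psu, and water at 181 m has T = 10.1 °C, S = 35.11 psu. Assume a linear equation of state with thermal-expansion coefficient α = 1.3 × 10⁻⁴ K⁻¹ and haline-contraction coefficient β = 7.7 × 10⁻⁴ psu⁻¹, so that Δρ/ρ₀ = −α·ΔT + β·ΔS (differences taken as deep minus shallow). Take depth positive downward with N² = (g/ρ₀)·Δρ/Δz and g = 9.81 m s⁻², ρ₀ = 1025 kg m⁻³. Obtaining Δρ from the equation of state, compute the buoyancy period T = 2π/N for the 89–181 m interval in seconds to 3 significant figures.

401 s

ΔT = -14.0 K, ΔS = +0.62 psu (deep − shallow).
Δρ/ρ₀ = −αΔT + βΔS = 1.82 × 10⁻³ + 4.774 × 10⁻⁴ = 2.2974 × 10⁻³, so Δρ ≈ 2.355 kg m⁻³.
N² = (g/ρ₀)·Δρ/Δz = g·(Δρ/ρ₀)/Δz = 9.81 × 2.2974 × 10⁻³ / 92 = 2.4497 × 10⁻⁴ s⁻².
N = √(2.4497 × 10⁻⁴) = 0.015652 rad s⁻¹ → T = 2π/N = 401.43 s ≈ 401 s.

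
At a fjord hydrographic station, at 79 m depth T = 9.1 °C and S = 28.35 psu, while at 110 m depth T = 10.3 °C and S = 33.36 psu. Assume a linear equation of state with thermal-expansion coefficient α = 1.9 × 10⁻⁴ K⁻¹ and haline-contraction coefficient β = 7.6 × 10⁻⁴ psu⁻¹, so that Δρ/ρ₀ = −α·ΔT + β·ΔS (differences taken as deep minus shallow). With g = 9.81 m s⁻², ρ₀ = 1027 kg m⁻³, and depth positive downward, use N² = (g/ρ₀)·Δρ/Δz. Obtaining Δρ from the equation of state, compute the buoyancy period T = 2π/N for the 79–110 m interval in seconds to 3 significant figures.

ΔT = +1.2 K, ΔS = +5.01 psu (deep − shallow).
Δρ/ρ₀ = −αΔT + βΔS = -2.28 × 10⁻⁴ + 3.8076 × 10⁻³ = 3.5796 × 10⁻³, so Δρ ≈ 3.676 kg m⁻³.
N² = (g/ρ₀)·Δρ/Δz = g·(Δρ/ρ₀)/Δz = 9.81 × 3.5796 × 10⁻³ / 31 = 1.1328 × 10⁻³ s⁻².
N = √(1.1328 × 10⁻³) = 0.033657 rad s⁻¹ → T = 2π/N = 186.68 s ≈ 187 s.

187 s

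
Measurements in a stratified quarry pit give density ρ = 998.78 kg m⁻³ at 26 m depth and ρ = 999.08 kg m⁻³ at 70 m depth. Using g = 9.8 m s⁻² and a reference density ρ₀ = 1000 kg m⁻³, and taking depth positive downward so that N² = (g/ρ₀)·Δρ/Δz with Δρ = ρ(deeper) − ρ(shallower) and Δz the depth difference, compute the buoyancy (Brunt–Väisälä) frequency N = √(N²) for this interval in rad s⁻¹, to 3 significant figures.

Δρ = 999.08 − 998.78 = 0.30 kg m⁻³ over Δz = 70 − 26 = 44 m.
N² = (9.8/1000) × (0.30/44) = 6.6818 × 10⁻⁵ s⁻².
N = √(6.6818 × 10⁻⁵) = 8.1742 × 10⁻³ rad s⁻¹ ≈ 8.17 × 10⁻³ rad s⁻¹.
Since Δρ > 0 the layer is stably stratified.

8.17 × 10⁻³ rad s⁻¹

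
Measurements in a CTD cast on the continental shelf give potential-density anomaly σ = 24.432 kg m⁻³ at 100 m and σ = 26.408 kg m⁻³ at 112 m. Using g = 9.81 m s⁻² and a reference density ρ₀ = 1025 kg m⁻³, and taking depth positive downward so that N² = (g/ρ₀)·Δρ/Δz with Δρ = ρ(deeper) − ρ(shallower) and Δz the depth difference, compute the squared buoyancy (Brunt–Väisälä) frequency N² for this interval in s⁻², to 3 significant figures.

1.58 × 10⁻³ s⁻²

Δρ = 1026.408 − 1024.432 = 1.976 kg m⁻³ over Δz = 112 − 100 = 12 m.
N² = (9.81/1025) × (1.976/12) = 1.5760 × 10⁻³ s⁻² ≈ 1.58 × 10⁻³ s⁻².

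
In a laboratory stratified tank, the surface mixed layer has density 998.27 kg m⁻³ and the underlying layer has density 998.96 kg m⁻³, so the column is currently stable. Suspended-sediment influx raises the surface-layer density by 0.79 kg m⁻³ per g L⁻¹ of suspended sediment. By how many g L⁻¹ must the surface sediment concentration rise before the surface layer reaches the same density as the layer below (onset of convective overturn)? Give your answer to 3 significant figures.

Density deficit of the surface layer: 998.96 − 998.27 = 0.69 kg m⁻³.
Required change = 0.69 / 0.79 = 0.873 g L⁻¹.

0.873 g L⁻¹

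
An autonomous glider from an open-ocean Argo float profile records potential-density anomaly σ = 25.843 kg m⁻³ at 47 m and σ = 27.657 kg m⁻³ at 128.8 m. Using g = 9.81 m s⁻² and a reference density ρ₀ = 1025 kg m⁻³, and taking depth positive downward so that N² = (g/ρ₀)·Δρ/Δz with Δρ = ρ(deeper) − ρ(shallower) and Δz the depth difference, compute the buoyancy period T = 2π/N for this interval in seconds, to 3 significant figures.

Δρ = 1027.657 − 1025.843 = 1.814 kg m⁻³ over Δz = 128.8 − 47 = 81.8 m.
N² = (9.81/1025) × (1.814/81.8) = 2.1224 × 10⁻⁴ s⁻².
N = √(2.1224 × 10⁻⁴) = 0.014568 rad s⁻¹, so T = 2π/N = 431.30 s ≈ 431 s.

431 s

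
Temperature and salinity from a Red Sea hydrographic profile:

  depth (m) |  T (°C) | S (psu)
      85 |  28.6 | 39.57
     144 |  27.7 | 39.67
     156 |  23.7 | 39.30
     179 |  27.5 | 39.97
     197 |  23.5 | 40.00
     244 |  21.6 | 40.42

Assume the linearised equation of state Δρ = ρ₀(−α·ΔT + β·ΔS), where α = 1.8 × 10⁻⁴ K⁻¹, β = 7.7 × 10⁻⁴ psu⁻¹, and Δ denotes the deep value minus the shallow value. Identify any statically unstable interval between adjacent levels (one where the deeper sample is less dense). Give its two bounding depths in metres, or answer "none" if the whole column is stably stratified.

156–179 m

Evaluate Δρ/ρ₀ = −αΔT + βΔS across each adjacent pair:
  85–144 m: −αΔT+βΔS = −(1.8 × 10⁻⁴)(-0.9)+(7.7 × 10⁻⁴)(+0.10) = 2.4 × 10⁻⁴ → stable
  144–156 m: −αΔT+βΔS = −(1.8 × 10⁻⁴)(-4.0)+(7.7 × 10⁻⁴)(-0.37) = 4.4 × 10⁻⁴ → stable
  156–179 m: −αΔT+βΔS = −(1.8 × 10⁻⁴)(+3.8)+(7.7 × 10⁻⁴)(+0.67) = -1.7 × 10⁻⁴ → UNSTABLE
  179–197 m: −αΔT+βΔS = −(1.8 × 10⁻⁴)(-4.0)+(7.7 × 10⁻⁴)(+0.03) = 7.4 × 10⁻⁴ → stable
  197–244 m: −αΔT+βΔS = −(1.8 × 10⁻⁴)(-1.9)+(7.7 × 10⁻⁴)(+0.42) = 6.7 × 10⁻⁴ → stable
The 156–179 m interval has Δρ < 0: lighter water underlies denser water.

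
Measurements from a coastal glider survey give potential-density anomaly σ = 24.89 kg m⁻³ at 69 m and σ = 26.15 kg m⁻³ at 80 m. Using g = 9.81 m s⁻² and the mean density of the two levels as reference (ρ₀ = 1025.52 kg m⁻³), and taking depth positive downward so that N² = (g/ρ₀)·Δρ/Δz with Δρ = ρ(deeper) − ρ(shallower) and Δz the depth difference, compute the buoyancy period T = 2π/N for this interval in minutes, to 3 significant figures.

Δρ = 1026.15 − 1024.89 = 1.26 kg m⁻³ over Δz = 80 − 69 = 11 m.
N² = (9.81/1025.52) × (1.26/11) = 1.0957 × 10⁻³ s⁻².
N = √(1.0957 × 10⁻³) = 0.033101 rad s⁻¹, so T = 2π/N = 189.82 s = 3.1637 min ≈ 3.16 min.

3.16 min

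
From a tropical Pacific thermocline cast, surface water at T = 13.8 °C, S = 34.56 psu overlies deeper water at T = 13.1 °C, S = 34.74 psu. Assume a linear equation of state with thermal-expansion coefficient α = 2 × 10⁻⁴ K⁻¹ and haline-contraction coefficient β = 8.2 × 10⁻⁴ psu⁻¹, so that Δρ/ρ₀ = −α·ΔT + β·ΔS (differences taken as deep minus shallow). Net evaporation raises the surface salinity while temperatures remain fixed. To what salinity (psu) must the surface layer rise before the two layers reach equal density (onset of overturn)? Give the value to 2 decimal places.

Neutral buoyancy requires −α(T_deep − T_surf) + β(S_deep − S_surf′) = 0.
S_surf′ = S_deep − (α/β)·ΔT = 34.74 − (2 × 10⁻⁴/8.2 × 10⁻⁴)·(-0.7) = 34.9107 psu.
Increase required: 34.9107 − 34.56 = 0.3507 psu.

34.91 psu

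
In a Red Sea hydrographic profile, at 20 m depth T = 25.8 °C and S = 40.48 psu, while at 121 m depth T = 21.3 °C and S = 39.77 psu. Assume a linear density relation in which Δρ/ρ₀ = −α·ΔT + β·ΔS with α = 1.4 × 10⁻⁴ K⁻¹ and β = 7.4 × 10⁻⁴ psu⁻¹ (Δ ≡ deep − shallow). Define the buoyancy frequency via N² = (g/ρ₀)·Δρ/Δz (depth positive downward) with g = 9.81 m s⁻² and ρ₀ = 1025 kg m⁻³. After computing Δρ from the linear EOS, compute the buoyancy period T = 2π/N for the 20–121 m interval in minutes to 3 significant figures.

32.9 min

ΔT = -4.5 K, ΔS = -0.71 psu (deep − shallow).
Δρ/ρ₀ = −αΔT + βΔS = 6.30 × 10⁻⁴ − 5.254 × 10⁻⁴ = 1.046 × 10⁻⁴, so Δρ ≈ 0.1072 kg m⁻³.
N² = (g/ρ₀)·Δρ/Δz = g·(Δρ/ρ₀)/Δz = 9.81 × 1.046 × 10⁻⁴ / 101 = 1.0160 × 10⁻⁵ s⁻².
N = √(1.0160 × 10⁻⁵) = 3.1875 × 10⁻³ rad s⁻¹ → T = 2π/N = 1.9712 × 10³ s = 32.853 min ≈ 32.9 min.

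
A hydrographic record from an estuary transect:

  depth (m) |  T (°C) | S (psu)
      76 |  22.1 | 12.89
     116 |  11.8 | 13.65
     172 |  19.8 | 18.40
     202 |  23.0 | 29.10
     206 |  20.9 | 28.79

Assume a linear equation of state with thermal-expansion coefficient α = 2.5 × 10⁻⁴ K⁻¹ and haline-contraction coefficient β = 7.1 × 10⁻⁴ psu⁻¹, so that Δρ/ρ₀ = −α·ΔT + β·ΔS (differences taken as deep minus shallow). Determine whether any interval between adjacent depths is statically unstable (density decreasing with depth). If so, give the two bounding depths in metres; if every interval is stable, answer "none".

none

Evaluate Δρ/ρ₀ = −αΔT + βΔS across each adjacent pair:
  76–116 m: −αΔT+βΔS = −(2.5 × 10⁻⁴)(-10.3)+(7.1 × 10⁻⁴)(+0.76) = 3.1 × 10⁻³ → stable
  116–172 m: −αΔT+βΔS = −(2.5 × 10⁻⁴)(+8.0)+(7.1 × 10⁻⁴)(+4.75) = 1.4 × 10⁻³ → stable
  172–202 m: −αΔT+βΔS = −(2.5 × 10⁻⁴)(+3.2)+(7.1 × 10⁻⁴)(+10.70) = 6.8 × 10⁻³ → stable
  202–206 m: −αΔT+βΔS = −(2.5 × 10⁻⁴)(-2.1)+(7.1 × 10⁻⁴)(-0.31) = 3.0 × 10⁻⁴ → stable
Every interval has Δρ > 0: the column is stably stratified throughout.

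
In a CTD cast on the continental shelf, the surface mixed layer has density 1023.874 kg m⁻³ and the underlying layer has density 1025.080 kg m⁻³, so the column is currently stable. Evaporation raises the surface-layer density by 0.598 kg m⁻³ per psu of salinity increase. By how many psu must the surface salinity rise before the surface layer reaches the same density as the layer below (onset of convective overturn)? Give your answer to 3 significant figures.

2.02 psu

Density deficit of the surface layer: 1025.080 − 1023.874 = 1.206 kg m⁻³.
Required change = 1.206 / 0.598 = 2.02 psu.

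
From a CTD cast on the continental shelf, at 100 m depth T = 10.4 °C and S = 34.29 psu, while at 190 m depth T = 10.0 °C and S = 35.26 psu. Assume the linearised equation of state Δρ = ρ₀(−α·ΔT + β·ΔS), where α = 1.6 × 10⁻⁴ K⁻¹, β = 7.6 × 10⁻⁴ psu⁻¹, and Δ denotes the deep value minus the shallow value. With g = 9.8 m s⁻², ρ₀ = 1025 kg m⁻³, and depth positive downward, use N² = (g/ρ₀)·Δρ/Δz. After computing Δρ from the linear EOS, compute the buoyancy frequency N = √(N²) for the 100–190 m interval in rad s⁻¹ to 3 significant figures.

9.34 × 10⁻³ rad s⁻¹

ΔT = -0.4 K, ΔS = +0.97 psu (deep − shallow).
Δρ/ρ₀ = −αΔT + βΔS = 6.40 × 10⁻⁵ + 7.372 × 10⁻⁴ = 8.012 × 10⁻⁴, so Δρ ≈ 0.8212 kg m⁻³.
N² = (g/ρ₀)·Δρ/Δz = g·(Δρ/ρ₀)/Δz = 9.8 × 8.012 × 10⁻⁴ / 90 = 8.7242 × 10⁻⁵ s⁻².
N = √(8.7242 × 10⁻⁵) = 9.3403 × 10⁻³ rad s⁻¹ ≈ 9.34 × 10⁻³ rad s⁻¹.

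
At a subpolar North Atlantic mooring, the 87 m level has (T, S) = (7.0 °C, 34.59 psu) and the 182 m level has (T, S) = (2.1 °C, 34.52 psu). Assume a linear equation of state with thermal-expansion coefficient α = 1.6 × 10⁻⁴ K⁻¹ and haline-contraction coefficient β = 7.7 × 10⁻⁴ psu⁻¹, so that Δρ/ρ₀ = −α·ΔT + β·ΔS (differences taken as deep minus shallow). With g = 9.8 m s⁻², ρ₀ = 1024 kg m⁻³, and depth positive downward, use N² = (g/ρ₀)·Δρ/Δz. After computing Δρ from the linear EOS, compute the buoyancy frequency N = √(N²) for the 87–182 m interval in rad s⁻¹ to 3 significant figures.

8.68 × 10⁻³ rad s⁻¹

ΔT = -4.9 K, ΔS = -0.07 psu (deep − shallow).
Δρ/ρ₀ = −αΔT + βΔS = 7.84 × 10⁻⁴ − 5.39 × 10⁻⁵ = 7.301 × 10⁻⁴, so Δρ ≈ 0.7476 kg m⁻³.
N² = (g/ρ₀)·Δρ/Δz = g·(Δρ/ρ₀)/Δz = 9.8 × 7.301 × 10⁻⁴ / 95 = 7.5316 × 10⁻⁵ s⁻².
N = √(7.5316 × 10⁻⁵) = 8.6785 × 10⁻³ rad s⁻¹ ≈ 8.68 × 10⁻³ rad s⁻¹.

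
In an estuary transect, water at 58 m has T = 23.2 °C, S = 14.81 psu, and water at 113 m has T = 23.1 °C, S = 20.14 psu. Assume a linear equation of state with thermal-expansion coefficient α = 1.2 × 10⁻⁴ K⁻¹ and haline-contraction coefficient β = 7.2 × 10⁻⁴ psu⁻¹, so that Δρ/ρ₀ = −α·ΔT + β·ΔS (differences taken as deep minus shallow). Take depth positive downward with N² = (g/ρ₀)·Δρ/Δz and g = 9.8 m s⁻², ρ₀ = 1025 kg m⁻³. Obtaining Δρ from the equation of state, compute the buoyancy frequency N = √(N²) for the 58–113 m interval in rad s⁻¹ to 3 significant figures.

0.0262 rad s⁻¹

ΔT = -0.1 K, ΔS = +5.33 psu (deep − shallow).
Δρ/ρ₀ = −αΔT + βΔS = 1.20 × 10⁻⁵ + 3.8376 × 10⁻³ = 3.8496 × 10⁻³, so Δρ ≈ 3.946 kg m⁻³.
N² = (g/ρ₀)·Δρ/Δz = g·(Δρ/ρ₀)/Δz = 9.8 × 3.8496 × 10⁻³ / 55 = 6.8593 × 10⁻⁴ s⁻².
N = √(6.8593 × 10⁻⁴) = 0.026190 rad s⁻¹ ≈ 0.0262 rad s⁻¹.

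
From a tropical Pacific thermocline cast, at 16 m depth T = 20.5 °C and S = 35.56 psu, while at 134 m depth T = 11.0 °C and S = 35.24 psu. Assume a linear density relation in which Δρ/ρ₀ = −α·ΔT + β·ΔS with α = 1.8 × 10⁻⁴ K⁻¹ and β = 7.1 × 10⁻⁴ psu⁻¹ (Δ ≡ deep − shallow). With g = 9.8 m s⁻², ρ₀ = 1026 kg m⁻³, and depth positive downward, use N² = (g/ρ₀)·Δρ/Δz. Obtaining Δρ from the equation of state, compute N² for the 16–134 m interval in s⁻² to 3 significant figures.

1.23 × 10⁻⁴ s⁻²

ΔT = -9.5 K, ΔS = -0.32 psu (deep − shallow).
Δρ/ρ₀ = −αΔT + βΔS = 1.71 × 10⁻³ − 2.272 × 10⁻⁴ = 1.4828 × 10⁻³, so Δρ ≈ 1.521 kg m⁻³.
N² = (g/ρ₀)·Δρ/Δz = g·(Δρ/ρ₀)/Δz = 9.8 × 1.4828 × 10⁻³ / 118 = 1.2315 × 10⁻⁴ s⁻² ≈ 1.23 × 10⁻⁴ s⁻².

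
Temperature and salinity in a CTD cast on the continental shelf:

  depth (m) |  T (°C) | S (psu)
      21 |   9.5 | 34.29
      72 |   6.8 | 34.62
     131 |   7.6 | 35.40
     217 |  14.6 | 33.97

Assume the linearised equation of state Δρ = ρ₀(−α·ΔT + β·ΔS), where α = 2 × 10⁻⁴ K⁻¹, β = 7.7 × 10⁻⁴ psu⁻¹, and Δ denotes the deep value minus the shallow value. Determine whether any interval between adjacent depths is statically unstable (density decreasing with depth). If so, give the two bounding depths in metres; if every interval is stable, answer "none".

131–217 m

Evaluate Δρ/ρ₀ = −αΔT + βΔS across each adjacent pair:
  21–72 m: −αΔT+βΔS = −(2 × 10⁻⁴)(-2.7)+(7.7 × 10⁻⁴)(+0.33) = 7.9 × 10⁻⁴ → stable
  72–131 m: −αΔT+βΔS = −(2 × 10⁻⁴)(+0.8)+(7.7 × 10⁻⁴)(+0.78) = 4.4 × 10⁻⁴ → stable
  131–217 m: −αΔT+βΔS = −(2 × 10⁻⁴)(+7.0)+(7.7 × 10⁻⁴)(-1.43) = -2.5 × 10⁻³ → UNSTABLE
The 131–217 m interval has Δρ < 0: lighter water underlies denser water.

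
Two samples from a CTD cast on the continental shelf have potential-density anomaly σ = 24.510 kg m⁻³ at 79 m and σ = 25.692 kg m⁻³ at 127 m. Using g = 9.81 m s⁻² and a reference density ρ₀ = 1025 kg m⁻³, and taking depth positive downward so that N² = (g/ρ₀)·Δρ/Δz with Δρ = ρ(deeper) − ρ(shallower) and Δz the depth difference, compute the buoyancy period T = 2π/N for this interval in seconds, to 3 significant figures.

409 s

Δρ = 1025.692 − 1024.510 = 1.182 kg m⁻³ over Δz = 127 − 79 = 48 m.
N² = (9.81/1025) × (1.182/48) = 2.3568 × 10⁻⁴ s⁻².
N = √(2.3568 × 10⁻⁴) = 0.015352 rad s⁻¹, so T = 2π/N = 409.27 s ≈ 409 s.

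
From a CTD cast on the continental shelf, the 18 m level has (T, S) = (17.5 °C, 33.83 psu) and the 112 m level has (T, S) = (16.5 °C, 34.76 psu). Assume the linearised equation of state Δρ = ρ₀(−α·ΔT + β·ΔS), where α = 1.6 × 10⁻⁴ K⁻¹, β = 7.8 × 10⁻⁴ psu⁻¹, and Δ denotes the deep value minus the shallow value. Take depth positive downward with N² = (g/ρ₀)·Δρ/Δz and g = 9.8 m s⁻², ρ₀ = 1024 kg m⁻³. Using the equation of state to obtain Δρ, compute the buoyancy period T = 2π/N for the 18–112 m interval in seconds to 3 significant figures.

654 s

ΔT = -1.0 K, ΔS = +0.93 psu (deep − shallow).
Δρ/ρ₀ = −αΔT + βΔS = 1.60 × 10⁻⁴ + 7.254 × 10⁻⁴ = 8.854 × 10⁻⁴, so Δρ ≈ 0.9066 kg m⁻³.
N² = (g/ρ₀)·Δρ/Δz = g·(Δρ/ρ₀)/Δz = 9.8 × 8.854 × 10⁻⁴ / 94 = 9.2308 × 10⁻⁵ s⁻².
N = √(9.2308 × 10⁻⁵) = 9.6077 × 10⁻³ rad s⁻¹ → T = 2π/N = 653.97 s ≈ 654 s.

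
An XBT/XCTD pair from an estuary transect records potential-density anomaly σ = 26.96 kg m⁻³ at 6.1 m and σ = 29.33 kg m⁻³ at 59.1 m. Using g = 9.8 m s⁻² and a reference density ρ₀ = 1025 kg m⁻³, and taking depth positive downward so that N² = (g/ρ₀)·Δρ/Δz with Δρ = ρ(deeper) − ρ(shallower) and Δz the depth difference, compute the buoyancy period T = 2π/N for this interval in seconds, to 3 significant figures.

Δρ = 1029.33 − 1026.96 = 2.37 kg m⁻³ over Δz = 59.1 − 6.1 = 53 m.
N² = (9.8/1025) × (2.37/53) = 4.2754 × 10⁻⁴ s⁻².
N = √(4.2754 × 10⁻⁴) = 0.020677 rad s⁻¹, so T = 2π/N = 303.87 s ≈ 304 s.

304 s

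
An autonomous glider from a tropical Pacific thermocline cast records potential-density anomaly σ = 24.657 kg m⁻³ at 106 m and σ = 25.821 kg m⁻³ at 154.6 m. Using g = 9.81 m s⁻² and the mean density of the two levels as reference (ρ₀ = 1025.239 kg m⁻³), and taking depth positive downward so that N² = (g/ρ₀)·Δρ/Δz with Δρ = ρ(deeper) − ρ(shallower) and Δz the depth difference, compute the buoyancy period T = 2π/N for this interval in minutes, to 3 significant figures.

6.92 min

Δρ = 1025.821 − 1024.657 = 1.164 kg m⁻³ over Δz = 154.6 − 106 = 48.6 m.
N² = (9.81/1025.239) × (1.164/48.6) = 2.2917 × 10⁻⁴ s⁻².
N = √(2.2917 × 10⁻⁴) = 0.015138 rad s⁻¹, so T = 2π/N = 415.06 s = 6.9177 min ≈ 6.92 min.
N² > 0, so the interval is statically stable.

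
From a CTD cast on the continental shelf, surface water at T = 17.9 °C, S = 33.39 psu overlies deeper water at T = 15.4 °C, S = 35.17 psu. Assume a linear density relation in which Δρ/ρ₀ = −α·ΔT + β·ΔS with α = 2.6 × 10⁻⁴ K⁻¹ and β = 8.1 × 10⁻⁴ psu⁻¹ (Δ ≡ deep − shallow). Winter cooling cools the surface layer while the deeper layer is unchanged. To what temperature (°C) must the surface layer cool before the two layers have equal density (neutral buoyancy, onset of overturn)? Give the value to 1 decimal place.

Neutral buoyancy requires Δρ = 0, i.e. −α(T_deep − T_surf′) + β(S_deep − S_surf) = 0.
T_surf′ = T_deep − (β/α)·ΔS = 15.4 − (8.1 × 10⁻⁴/2.6 × 10⁻⁴)·(+1.78) = 9.855 °C.
Cooling required: 17.9 − (9.855) = 8.045 °C.

9.9 °C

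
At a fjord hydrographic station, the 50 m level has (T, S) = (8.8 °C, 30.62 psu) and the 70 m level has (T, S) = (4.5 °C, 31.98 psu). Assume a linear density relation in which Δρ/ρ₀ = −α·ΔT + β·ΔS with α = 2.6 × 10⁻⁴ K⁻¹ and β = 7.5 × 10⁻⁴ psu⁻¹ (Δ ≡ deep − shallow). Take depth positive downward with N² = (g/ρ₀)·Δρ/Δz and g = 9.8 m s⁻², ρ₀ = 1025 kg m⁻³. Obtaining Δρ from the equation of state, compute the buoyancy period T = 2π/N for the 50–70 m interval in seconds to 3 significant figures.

194 s

ΔT = -4.3 K, ΔS = +1.36 psu (deep − shallow).
Δρ/ρ₀ = −αΔT + βΔS = 1.118 × 10⁻³ + 1.02 × 10⁻³ = 2.138 × 10⁻³, so Δρ ≈ 2.191 kg m⁻³.
N² = (g/ρ₀)·Δρ/Δz = g·(Δρ/ρ₀)/Δz = 9.8 × 2.138 × 10⁻³ / 20 = 1.0476 × 10⁻³ s⁻².
N = √(1.0476 × 10⁻³) = 0.032367 rad s⁻¹ → T = 2π/N = 194.12 s ≈ 194 s.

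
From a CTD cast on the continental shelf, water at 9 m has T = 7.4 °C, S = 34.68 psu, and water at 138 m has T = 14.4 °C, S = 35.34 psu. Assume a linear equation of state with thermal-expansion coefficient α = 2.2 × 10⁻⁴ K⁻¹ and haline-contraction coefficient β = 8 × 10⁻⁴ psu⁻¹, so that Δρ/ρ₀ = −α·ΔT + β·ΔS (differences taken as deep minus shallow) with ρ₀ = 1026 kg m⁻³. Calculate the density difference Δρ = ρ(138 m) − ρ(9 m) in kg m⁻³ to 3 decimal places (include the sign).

ΔT = +7.0 K, ΔS = +0.66 psu (deep − shallow).
Δρ/ρ₀ = −(2.2 × 10⁻⁴)(+7.0) + (8 × 10⁻⁴)(+0.66) = -1.012 × 10⁻³.
Δρ = 1026 × (-1.012 × 10⁻³) = -1.038 kg m⁻³.
Negative Δρ: lighter below, statically unstable.

-1.038 kg m⁻³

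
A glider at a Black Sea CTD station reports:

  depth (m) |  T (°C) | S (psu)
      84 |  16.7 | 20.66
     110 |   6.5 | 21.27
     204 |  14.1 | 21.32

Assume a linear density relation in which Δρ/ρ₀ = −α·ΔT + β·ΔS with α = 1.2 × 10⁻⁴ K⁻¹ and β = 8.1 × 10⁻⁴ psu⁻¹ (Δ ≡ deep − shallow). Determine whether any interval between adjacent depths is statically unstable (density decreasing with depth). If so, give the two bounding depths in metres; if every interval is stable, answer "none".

110–204 m

Evaluate Δρ/ρ₀ = −αΔT + βΔS across each adjacent pair:
  84–110 m: −αΔT+βΔS = −(1.2 × 10⁻⁴)(-10.2)+(8.1 × 10⁻⁴)(+0.61) = 1.7 × 10⁻³ → stable
  110–204 m: −αΔT+βΔS = −(1.2 × 10⁻⁴)(+7.6)+(8.1 × 10⁻⁴)(+0.05) = -8.7 × 10⁻⁴ → UNSTABLE
The 110–204 m interval has Δρ < 0: lighter water underlies denser water.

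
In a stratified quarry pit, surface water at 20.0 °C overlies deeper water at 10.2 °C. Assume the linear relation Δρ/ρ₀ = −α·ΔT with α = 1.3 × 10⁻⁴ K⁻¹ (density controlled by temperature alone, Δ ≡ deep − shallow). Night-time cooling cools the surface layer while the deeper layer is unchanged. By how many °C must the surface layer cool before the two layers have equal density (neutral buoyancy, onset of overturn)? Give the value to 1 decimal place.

9.8 °C

With temperature the only control, equal density requires T_surf′ = T_deep.
T_surf′ = 10.2 °C.
Cooling required: 20.0 − 10.2 = 9.8 °C.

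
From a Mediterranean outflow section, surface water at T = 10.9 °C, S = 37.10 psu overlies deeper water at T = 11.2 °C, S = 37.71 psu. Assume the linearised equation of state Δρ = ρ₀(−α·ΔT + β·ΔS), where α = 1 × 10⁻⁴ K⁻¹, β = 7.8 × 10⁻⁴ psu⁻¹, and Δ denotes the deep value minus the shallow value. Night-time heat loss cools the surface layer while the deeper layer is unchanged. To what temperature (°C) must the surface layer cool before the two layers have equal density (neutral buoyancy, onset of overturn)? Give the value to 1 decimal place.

Neutral buoyancy requires Δρ = 0, i.e. −α(T_deep − T_surf′) + β(S_deep − S_surf) = 0.
T_surf′ = T_deep − (β/α)·ΔS = 11.2 − (7.8 × 10⁻⁴/1 × 10⁻⁴)·(+0.61) = 6.442 °C.
Cooling required: 10.9 − (6.442) = 4.458 °C.

6.4 °C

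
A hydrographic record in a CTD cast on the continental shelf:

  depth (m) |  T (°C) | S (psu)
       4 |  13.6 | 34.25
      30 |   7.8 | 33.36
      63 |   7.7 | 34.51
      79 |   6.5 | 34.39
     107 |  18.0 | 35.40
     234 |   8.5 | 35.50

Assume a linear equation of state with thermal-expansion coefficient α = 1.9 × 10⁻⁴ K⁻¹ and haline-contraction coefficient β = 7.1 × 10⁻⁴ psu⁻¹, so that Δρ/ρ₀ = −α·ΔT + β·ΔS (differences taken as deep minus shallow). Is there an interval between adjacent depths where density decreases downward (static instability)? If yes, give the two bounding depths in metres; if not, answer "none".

Evaluate Δρ/ρ₀ = −αΔT + βΔS across each adjacent pair:
  4–30 m: −αΔT+βΔS = −(1.9 × 10⁻⁴)(-5.8)+(7.1 × 10⁻⁴)(-0.89) = 4.7 × 10⁻⁴ → stable
  30–63 m: −αΔT+βΔS = −(1.9 × 10⁻⁴)(-0.1)+(7.1 × 10⁻⁴)(+1.15) = 8.4 × 10⁻⁴ → stable
  63–79 m: −αΔT+βΔS = −(1.9 × 10⁻⁴)(-1.2)+(7.1 × 10⁻⁴)(-0.12) = 1.4 × 10⁻⁴ → stable
  79–107 m: −αΔT+βΔS = −(1.9 × 10⁻⁴)(+11.5)+(7.1 × 10⁻⁴)(+1.01) = -1.5 × 10⁻³ → UNSTABLE
  107–234 m: −αΔT+βΔS = −(1.9 × 10⁻⁴)(-9.5)+(7.1 × 10⁻⁴)(+0.10) = 1.9 × 10⁻³ → stable
The 79–107 m interval has Δρ < 0: lighter water underlies denser water.

79–107 m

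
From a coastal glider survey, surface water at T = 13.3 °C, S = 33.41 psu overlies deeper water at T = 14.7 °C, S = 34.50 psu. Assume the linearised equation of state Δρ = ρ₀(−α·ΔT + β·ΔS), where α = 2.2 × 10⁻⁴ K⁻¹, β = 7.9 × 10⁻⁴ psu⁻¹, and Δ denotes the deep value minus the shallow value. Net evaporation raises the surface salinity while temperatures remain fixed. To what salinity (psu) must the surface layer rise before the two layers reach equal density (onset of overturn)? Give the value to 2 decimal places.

34.11 psu

Neutral buoyancy requires −α(T_deep − T_surf) + β(S_deep − S_surf′) = 0.
S_surf′ = S_deep − (α/β)·ΔT = 34.50 − (2.2 × 10⁻⁴/7.9 × 10⁻⁴)·(+1.4) = 34.1101 psu.
Increase required: 34.1101 − 33.41 = 0.7001 psu.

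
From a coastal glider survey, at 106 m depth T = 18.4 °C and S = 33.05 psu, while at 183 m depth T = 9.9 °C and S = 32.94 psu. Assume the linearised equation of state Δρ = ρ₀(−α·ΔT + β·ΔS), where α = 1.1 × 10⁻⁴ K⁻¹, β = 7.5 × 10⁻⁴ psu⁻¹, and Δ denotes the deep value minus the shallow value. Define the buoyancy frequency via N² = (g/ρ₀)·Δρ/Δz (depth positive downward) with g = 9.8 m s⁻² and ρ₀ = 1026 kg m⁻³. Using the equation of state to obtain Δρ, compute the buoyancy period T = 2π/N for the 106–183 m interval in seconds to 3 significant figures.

603 s

ΔT = -8.5 K, ΔS = -0.11 psu (deep − shallow).
Δρ/ρ₀ = −αΔT + βΔS = 9.35 × 10⁻⁴ − 8.25 × 10⁻⁵ = 8.525 × 10⁻⁴, so Δρ ≈ 0.8747 kg m⁻³.
N² = (g/ρ₀)·Δρ/Δz = g·(Δρ/ρ₀)/Δz = 9.8 × 8.525 × 10⁻⁴ / 77 = 1.0850 × 10⁻⁴ s⁻².
N = √(1.0850 × 10⁻⁴) = 0.010416 rad s⁻¹ → T = 2π/N = 603.22 s ≈ 603 s.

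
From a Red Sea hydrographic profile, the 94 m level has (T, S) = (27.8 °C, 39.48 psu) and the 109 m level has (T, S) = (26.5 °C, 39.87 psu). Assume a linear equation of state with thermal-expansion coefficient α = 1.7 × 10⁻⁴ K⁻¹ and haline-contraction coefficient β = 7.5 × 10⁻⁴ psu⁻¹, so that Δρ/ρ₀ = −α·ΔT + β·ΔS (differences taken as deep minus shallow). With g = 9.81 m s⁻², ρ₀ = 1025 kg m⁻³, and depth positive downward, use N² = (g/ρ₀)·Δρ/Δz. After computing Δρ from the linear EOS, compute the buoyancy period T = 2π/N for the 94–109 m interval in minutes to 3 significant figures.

5.71 min

ΔT = -1.3 K, ΔS = +0.39 psu (deep − shallow).
Δρ/ρ₀ = −αΔT + βΔS = 2.21 × 10⁻⁴ + 2.925 × 10⁻⁴ = 5.135 × 10⁻⁴, so Δρ ≈ 0.5263 kg m⁻³.
N² = (g/ρ₀)·Δρ/Δz = g·(Δρ/ρ₀)/Δz = 9.81 × 5.135 × 10⁻⁴ / 15 = 3.3583 × 10⁻⁴ s⁻².
N = √(3.3583 × 10⁻⁴) = 0.018326 rad s⁻¹ → T = 2π/N = 342.86 s = 5.7143 min ≈ 5.71 min.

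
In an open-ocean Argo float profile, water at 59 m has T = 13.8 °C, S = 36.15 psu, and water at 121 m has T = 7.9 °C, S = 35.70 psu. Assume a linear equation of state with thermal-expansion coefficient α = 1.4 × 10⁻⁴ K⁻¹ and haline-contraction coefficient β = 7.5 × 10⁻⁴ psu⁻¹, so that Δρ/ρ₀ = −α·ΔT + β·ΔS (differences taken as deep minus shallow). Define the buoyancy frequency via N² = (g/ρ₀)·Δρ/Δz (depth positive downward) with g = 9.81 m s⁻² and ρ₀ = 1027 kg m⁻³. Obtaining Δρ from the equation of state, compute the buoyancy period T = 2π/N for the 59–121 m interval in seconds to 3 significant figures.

715 s

ΔT = -5.9 K, ΔS = -0.45 psu (deep − shallow).
Δρ/ρ₀ = −αΔT + βΔS = 8.26 × 10⁻⁴ − 3.375 × 10⁻⁴ = 4.885 × 10⁻⁴, so Δρ ≈ 0.5017 kg m⁻³.
N² = (g/ρ₀)·Δρ/Δz = g·(Δρ/ρ₀)/Δz = 9.81 × 4.885 × 10⁻⁴ / 62 = 7.7293 × 10⁻⁵ s⁻².
N = √(7.7293 × 10⁻⁵) = 8.7916 × 10⁻³ rad s⁻¹ → T = 2π/N = 714.68 s ≈ 715 s.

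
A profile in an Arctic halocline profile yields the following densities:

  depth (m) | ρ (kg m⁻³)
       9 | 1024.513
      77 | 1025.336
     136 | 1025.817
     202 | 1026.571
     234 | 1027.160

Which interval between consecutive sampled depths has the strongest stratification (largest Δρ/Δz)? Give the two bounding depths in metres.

202–234 m

Compute the density gradient over each adjacent pair:
  9–77 m: Δρ/Δz = 0.823/68 = 0.012 kg m⁻⁴
  77–136 m: Δρ/Δz = 0.481/59 = 8.2 × 10⁻³ kg m⁻⁴
  136–202 m: Δρ/Δz = 0.754/66 = 0.011 kg m⁻⁴
  202–234 m: Δρ/Δz = 0.589/32 = 0.018 kg m⁻⁴
The largest gradient is in the 202–234 m interval — the pycnocline.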